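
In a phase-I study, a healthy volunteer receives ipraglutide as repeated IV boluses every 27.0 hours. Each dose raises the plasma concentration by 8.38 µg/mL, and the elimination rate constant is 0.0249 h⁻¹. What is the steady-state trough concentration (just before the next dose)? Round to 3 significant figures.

Fraction remaining after one interval: e^(−kτ) = e^(−0.02490 × 27.0) = 0.5105
R = 1 / (1 − 0.5105) = 2.043
Css,max = 8.38 × 2.043 = 17.12 µg/mL
Css,min = Css,max × e^(−kτ) = 17.12 × 0.5105 ≈ 8.74 µg/mL

8.74 µg/mL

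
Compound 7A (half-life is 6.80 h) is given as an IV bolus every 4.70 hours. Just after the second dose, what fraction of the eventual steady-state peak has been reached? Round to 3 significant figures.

k = ln 2 / 6.80 = 0.1019 h⁻¹
f_n = 1 − e^(−nkτ) = 1 − e^(−2 × 0.1019 × 4.70) = 1 − e^(−0.9582) = 1 − 0.3836 ≈ 0.616

0.616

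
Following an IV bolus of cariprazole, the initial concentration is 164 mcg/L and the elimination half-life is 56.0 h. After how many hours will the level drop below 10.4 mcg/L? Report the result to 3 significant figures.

223 hours

k = ln 2 / 56.0 = 0.01238 h⁻¹
C(t) = C₀ e^(−kt)  ⇒  t = ln(C₀/C) / k
t = ln(164/10.4) / 0.01238 = 2.758 / 0.01238 ≈ 223 hours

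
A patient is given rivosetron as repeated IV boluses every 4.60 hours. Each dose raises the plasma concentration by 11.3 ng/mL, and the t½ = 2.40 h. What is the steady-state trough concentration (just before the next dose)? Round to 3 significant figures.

k = ln 2 / 2.40 = 0.2888 h⁻¹
Fraction remaining after one interval: e^(−kτ) = e^(−0.2888 × 4.60) = 0.2649
R = 1 / (1 − 0.2649) = 1.360
Css,max = 11.3 × 1.360 = 15.37 ng/mL
Css,min = Css,max × e^(−kτ) = 15.37 × 0.2649 ≈ 4.07 ng/mL

4.07 ng/mL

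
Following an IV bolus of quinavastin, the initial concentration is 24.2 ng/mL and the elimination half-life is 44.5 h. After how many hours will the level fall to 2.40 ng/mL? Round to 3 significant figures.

148 hours

k = ln 2 / 44.5 = 0.01558 h⁻¹
C(t) = C₀ e^(−kt)  ⇒  t = ln(C₀/C) / k
t = ln(24.2/2.40) / 0.01558 = 2.311 / 0.01558 ≈ 148 hours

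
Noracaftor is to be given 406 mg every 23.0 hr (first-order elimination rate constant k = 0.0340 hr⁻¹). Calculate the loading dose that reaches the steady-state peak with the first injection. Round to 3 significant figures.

748 mg

Accumulation ratio R = 1 / (1 − e^(−kτ)) = 1 / (1 − e^(−0.03400×23.0)) = 1 / (1 − 0.4575) = 1.843
Loading dose = maintenance dose × R = 406 × 1.843 ≈ 748 mg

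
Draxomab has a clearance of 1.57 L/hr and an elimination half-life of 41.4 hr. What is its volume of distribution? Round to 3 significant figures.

k = ln 2 / t½ = ln 2 / 41.4 = 0.01674 hr⁻¹
V = CL / k = 1.57 / 0.01674 ≈ 93.8 L

93.8 L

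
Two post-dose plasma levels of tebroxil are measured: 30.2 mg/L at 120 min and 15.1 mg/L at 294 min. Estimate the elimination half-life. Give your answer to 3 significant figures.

174 minutes

k = ln(C₁/C₂) / (t₂ − t₁) = ln(30.2/15.1) / (294 − 120)
  = 0.6931 / 174.0 = 0.003984 min⁻¹
t½ = ln 2 / k = ln 2 / 0.003984 ≈ 174 minutes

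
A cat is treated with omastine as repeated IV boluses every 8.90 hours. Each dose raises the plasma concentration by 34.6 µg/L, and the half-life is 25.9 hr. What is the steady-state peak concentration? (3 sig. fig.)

k = ln 2 / 25.9 = 0.02676 hr⁻¹
Fraction remaining after one interval: e^(−kτ) = e^(−0.02676 × 8.90) = 0.7881
R = 1 / (1 − 0.7881) = 4.718
Css,max = 34.6 × 4.718 ≈ 163 µg/L

163 µg/L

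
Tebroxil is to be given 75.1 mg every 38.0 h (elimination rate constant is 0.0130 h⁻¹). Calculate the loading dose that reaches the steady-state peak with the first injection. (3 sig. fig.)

Accumulation ratio R = 1 / (1 − e^(−kτ)) = 1 / (1 − e^(−0.01300×38.0)) = 1 / (1 − 0.6102) = 2.565
Loading dose = maintenance dose × R = 75.1 × 2.565 ≈ 193 mg

193 mg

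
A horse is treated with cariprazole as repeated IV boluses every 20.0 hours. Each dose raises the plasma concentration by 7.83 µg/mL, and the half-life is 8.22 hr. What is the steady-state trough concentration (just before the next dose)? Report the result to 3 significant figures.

k = ln 2 / 8.22 = 0.08432 hr⁻¹
Fraction remaining after one interval: e^(−kτ) = e^(−0.08432 × 20.0) = 0.1852
R = 1 / (1 − 0.1852) = 1.227
Css,max = 7.83 × 1.227 = 9.609 µg/mL
Css,min = Css,max × e^(−kτ) = 9.609 × 0.1852 ≈ 1.78 µg/mL

1.78 µg/mL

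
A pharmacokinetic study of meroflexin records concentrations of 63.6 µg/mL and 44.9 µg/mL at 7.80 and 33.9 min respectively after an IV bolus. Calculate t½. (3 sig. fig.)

k = ln(C₁/C₂) / (t₂ − t₁) = ln(63.6/44.9) / (33.9 − 7.80)
  = 0.3482 / 26.10 = 0.01334 min⁻¹
t½ = ln 2 / k = ln 2 / 0.01334 ≈ 52.0 minutes

52.0 minutes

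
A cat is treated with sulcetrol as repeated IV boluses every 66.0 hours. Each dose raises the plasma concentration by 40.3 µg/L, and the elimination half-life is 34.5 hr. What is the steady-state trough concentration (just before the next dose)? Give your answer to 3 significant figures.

k = ln 2 / 34.5 = 0.02009 hr⁻¹
Fraction remaining after one interval: e^(−kτ) = e^(−0.02009 × 66.0) = 0.2655
R = 1 / (1 − 0.2655) = 1.362
Css,max = 40.3 × 1.362 = 54.87 µg/L
Css,min = Css,max × e^(−kτ) = 54.87 × 0.2655 ≈ 14.6 µg/L

14.6 µg/L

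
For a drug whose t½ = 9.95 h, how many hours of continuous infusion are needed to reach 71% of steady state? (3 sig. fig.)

k = ln 2 / 9.95 = 0.06966 h⁻¹
f = 1 − e^(−kt)  ⇒  t = −ln(1 − f) / k
t = −ln(1 − 0.71) / 0.06966 = 1.238 / 0.06966 ≈ 17.8 hours

17.8 hours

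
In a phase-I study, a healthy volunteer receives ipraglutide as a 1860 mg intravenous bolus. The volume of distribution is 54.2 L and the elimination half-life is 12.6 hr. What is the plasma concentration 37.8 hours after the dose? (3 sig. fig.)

C₀ = dose / V = 1860 / 54.2 = 34.32 µg/mL
k = ln 2 / 12.6 = 0.05501 hr⁻¹
C(t) = C₀ e^(−kt) = 34.32 × e^(−0.05501 × 37.8) = 34.32 × e^(−2.079) = 34.32 × 0.1250 ≈ 4.29 µg/mL

4.29 µg/mL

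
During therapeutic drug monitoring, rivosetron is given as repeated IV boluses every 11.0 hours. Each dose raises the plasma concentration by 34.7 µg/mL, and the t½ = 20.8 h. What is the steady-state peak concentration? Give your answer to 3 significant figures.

113 µg/mL

k = ln 2 / 20.8 = 0.03332 h⁻¹
Fraction remaining after one interval: e^(−kτ) = e^(−0.03332 × 11.0) = 0.6931
R = 1 / (1 − 0.6931) = 3.258
Css,max = 34.7 × 3.258 ≈ 113 µg/mL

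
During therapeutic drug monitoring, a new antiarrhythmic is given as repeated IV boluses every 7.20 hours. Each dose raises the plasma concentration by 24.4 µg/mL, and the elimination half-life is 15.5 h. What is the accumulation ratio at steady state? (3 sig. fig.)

k = ln 2 / 15.5 = 0.04472 h⁻¹
Fraction remaining after one interval: e^(−kτ) = e^(−0.04472 × 7.20) = 0.7247
R = 1 / (1 − 0.7247) = 1 / 0.2753 ≈ 3.63

3.63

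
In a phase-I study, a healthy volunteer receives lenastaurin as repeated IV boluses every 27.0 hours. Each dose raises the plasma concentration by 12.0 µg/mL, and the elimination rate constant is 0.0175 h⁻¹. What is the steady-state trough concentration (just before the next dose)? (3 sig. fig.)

Fraction remaining after one interval: e^(−kτ) = e^(−0.01750 × 27.0) = 0.6234
R = 1 / (1 − 0.6234) = 2.656
Css,max = 12.0 × 2.656 = 31.87 µg/mL
Css,min = Css,max × e^(−kτ) = 31.87 × 0.6234 ≈ 19.9 µg/mL

19.9 µg/mL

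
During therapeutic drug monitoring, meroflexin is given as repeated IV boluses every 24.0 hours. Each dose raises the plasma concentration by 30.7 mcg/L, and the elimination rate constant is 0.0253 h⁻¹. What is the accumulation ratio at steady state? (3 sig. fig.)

Fraction remaining after one interval: e^(−kτ) = e^(−0.02530 × 24.0) = 0.5449
R = 1 / (1 − 0.5449) = 1 / 0.4551 ≈ 2.20

2.20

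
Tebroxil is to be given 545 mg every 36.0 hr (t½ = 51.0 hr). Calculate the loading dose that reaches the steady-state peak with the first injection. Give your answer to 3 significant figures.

1410 mg

k = ln 2 / 51.0 = 0.01359 hr⁻¹
Accumulation ratio R = 1 / (1 − e^(−kτ)) = 1 / (1 − e^(−0.01359×36.0)) = 1 / (1 − 0.6131) = 2.584
Loading dose = maintenance dose × R = 545 × 2.584 ≈ 1410 mg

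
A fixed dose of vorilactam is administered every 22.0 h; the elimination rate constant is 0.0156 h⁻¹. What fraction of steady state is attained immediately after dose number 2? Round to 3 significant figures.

f_n = 1 − e^(−nkτ) = 1 − e^(−2 × 0.01560 × 22.0) = 1 − e^(−0.6864) = 1 − 0.5034 ≈ 0.497

0.497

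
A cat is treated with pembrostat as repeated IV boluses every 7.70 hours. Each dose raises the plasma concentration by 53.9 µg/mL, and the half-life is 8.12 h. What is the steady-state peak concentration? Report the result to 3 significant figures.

k = ln 2 / 8.12 = 0.08536 h⁻¹
Fraction remaining after one interval: e^(−kτ) = e^(−0.08536 × 7.70) = 0.5183
R = 1 / (1 − 0.5183) = 2.076
Css,max = 53.9 × 2.076 ≈ 112 µg/mL

112 µg/mL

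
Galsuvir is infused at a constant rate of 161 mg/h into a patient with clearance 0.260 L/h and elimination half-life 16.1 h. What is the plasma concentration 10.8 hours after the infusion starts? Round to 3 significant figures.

230 µg/mL

Css = rate / CL = 161 / 0.260 = 619.2 µg/mL
k = ln 2 / 16.1 = 0.04305 h⁻¹
C(t) = Css (1 − e^(−kt)) = 619.2 × (1 − e^(−0.4650)) = 619.2 × 0.3718 ≈ 230 µg/mL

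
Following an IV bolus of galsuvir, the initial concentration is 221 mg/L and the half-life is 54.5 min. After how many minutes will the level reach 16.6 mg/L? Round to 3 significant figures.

k = ln 2 / 54.5 = 0.01272 min⁻¹
C(t) = C₀ e^(−kt)  ⇒  t = ln(C₀/C) / k
t = ln(221/16.6) / 0.01272 = 2.589 / 0.01272 ≈ 204 minutes

204 minutes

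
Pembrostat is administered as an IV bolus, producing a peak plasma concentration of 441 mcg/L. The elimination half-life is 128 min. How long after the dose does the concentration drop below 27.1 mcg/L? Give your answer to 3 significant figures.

k = ln 2 / 128 = 0.005415 min⁻¹
C(t) = C₀ e^(−kt)  ⇒  t = ln(C₀/C) / k
t = ln(441/27.1) / 0.005415 = 2.790 / 0.005415 ≈ 515 minutes

515 minutes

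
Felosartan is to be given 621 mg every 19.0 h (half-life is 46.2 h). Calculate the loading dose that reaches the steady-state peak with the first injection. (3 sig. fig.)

k = ln 2 / 46.2 = 0.01500 h⁻¹
Accumulation ratio R = 1 / (1 − e^(−kτ)) = 1 / (1 − e^(−0.01500×19.0)) = 1 / (1 − 0.7520) = 4.032
Loading dose = maintenance dose × R = 621 × 4.032 ≈ 2500 mg

2500 mg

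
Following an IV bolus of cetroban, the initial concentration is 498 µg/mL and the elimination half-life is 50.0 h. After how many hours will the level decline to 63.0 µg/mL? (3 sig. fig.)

k = ln 2 / 50.0 = 0.01386 h⁻¹
C(t) = C₀ e^(−kt)  ⇒  t = ln(C₀/C) / k
t = ln(498/63.0) / 0.01386 = 2.067 / 0.01386 ≈ 149 hours

149 hours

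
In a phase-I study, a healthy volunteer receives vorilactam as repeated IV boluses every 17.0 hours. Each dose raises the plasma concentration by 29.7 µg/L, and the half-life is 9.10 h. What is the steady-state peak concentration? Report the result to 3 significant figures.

40.9 µg/L

k = ln 2 / 9.10 = 0.07617 h⁻¹
Fraction remaining after one interval: e^(−kτ) = e^(−0.07617 × 17.0) = 0.2739
R = 1 / (1 − 0.2739) = 1.377
Css,max = 29.7 × 1.377 ≈ 40.9 µg/L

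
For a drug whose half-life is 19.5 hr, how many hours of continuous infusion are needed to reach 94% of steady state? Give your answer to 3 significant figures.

k = ln 2 / 19.5 = 0.03555 hr⁻¹
f = 1 − e^(−kt)  ⇒  t = −ln(1 − f) / k
t = −ln(1 − 0.94) / 0.03555 = 2.813 / 0.03555 ≈ 79.1 hours

79.1 hours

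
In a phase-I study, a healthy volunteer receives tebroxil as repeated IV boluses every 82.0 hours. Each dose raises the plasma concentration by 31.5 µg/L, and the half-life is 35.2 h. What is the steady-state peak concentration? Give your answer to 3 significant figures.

39.3 µg/L

k = ln 2 / 35.2 = 0.01969 h⁻¹
Fraction remaining after one interval: e^(−kτ) = e^(−0.01969 × 82.0) = 0.1989
R = 1 / (1 − 0.1989) = 1.248
Css,max = 31.5 × 1.248 ≈ 39.3 µg/L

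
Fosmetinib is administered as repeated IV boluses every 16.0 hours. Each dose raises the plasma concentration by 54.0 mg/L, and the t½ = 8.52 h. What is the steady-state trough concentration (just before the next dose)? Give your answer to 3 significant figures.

k = ln 2 / 8.52 = 0.08136 h⁻¹
Fraction remaining after one interval: e^(−kτ) = e^(−0.08136 × 16.0) = 0.2721
R = 1 / (1 − 0.2721) = 1.374
Css,max = 54.0 × 1.374 = 74.18 mg/L
Css,min = Css,max × e^(−kτ) = 74.18 × 0.2721 ≈ 20.2 mg/L

20.2 mg/L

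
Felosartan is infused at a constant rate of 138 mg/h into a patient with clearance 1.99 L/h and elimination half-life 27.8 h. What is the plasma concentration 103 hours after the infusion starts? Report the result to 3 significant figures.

64.0 mg/L

Css = rate / CL = 138 / 1.99 = 69.35 mg/L
k = ln 2 / 27.8 = 0.02493 h⁻¹
C(t) = Css (1 − e^(−kt)) = 69.35 × (1 − e^(−2.568)) = 69.35 × 0.9233 ≈ 64.0 mg/L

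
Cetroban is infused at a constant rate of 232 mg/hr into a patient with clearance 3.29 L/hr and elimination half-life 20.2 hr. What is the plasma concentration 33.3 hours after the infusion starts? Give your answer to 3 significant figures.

48.0 mg/L

Css = rate / CL = 232 / 3.29 = 70.52 mg/L
k = ln 2 / 20.2 = 0.03431 hr⁻¹
C(t) = Css (1 − e^(−kt)) = 70.52 × (1 − e^(−1.143)) = 70.52 × 0.6810 ≈ 48.0 mg/L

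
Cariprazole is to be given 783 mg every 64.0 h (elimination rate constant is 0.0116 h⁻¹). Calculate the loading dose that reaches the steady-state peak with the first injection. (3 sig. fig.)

Accumulation ratio R = 1 / (1 − e^(−kτ)) = 1 / (1 − e^(−0.01160×64.0)) = 1 / (1 − 0.4760) = 1.908
Loading dose = maintenance dose × R = 783 × 1.908 ≈ 1490 mg

1490 mg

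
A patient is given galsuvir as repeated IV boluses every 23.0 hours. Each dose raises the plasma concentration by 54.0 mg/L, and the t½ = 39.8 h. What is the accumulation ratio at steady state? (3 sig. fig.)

k = ln 2 / 39.8 = 0.01742 h⁻¹
Fraction remaining after one interval: e^(−kτ) = e^(−0.01742 × 23.0) = 0.6699
R = 1 / (1 − 0.6699) = 1 / 0.3301 ≈ 3.03

3.03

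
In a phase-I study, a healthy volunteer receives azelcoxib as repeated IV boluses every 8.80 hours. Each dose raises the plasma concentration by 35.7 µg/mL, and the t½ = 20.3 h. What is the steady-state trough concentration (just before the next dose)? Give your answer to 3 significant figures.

102 µg/mL

k = ln 2 / 20.3 = 0.03415 h⁻¹
Fraction remaining after one interval: e^(−kτ) = e^(−0.03415 × 8.80) = 0.7405
R = 1 / (1 − 0.7405) = 3.853
Css,max = 35.7 × 3.853 = 137.6 µg/mL
Css,min = Css,max × e^(−kτ) = 137.6 × 0.7405 ≈ 102 µg/mL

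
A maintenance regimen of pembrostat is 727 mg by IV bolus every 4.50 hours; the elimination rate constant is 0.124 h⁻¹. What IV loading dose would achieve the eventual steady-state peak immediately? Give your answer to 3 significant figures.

1700 mg

Accumulation ratio R = 1 / (1 − e^(−kτ)) = 1 / (1 − e^(−0.1240×4.50)) = 1 / (1 − 0.5724) = 2.338
Loading dose = maintenance dose × R = 727 × 2.338 ≈ 1700 mg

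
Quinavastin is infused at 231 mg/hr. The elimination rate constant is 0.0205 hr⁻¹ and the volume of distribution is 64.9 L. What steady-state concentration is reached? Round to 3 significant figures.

174 µg/mL

CL = k · V = 0.0205 × 64.9 = 1.330 L/hr
Css = rate / CL = 231 / 1.330 ≈ 174 µg/mL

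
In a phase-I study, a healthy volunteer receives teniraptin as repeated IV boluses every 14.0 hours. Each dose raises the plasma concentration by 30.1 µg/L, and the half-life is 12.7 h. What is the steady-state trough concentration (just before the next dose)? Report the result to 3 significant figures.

26.2 µg/L

k = ln 2 / 12.7 = 0.05458 h⁻¹
Fraction remaining after one interval: e^(−kτ) = e^(−0.05458 × 14.0) = 0.4658
R = 1 / (1 − 0.4658) = 1.872
Css,max = 30.1 × 1.872 = 56.34 µg/L
Css,min = Css,max × e^(−kτ) = 56.34 × 0.4658 ≈ 26.2 µg/L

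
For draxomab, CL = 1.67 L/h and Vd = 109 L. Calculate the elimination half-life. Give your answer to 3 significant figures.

45.2 hours

k = CL / V = 1.67 / 109 = 0.01532 h⁻¹
t½ = ln 2 / k = ln 2 / 0.01532 ≈ 45.2 hours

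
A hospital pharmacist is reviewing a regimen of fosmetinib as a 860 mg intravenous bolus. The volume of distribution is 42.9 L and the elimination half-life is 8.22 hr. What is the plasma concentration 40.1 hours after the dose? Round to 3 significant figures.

0.682 µg/mL

C₀ = dose / V = 860 / 42.9 = 20.05 µg/mL
k = ln 2 / 8.22 = 0.08432 hr⁻¹
C(t) = C₀ e^(−kt) = 20.05 × e^(−0.08432 × 40.1) = 20.05 × e^(−3.381) = 20.05 × 0.03400 ≈ 0.682 µg/mL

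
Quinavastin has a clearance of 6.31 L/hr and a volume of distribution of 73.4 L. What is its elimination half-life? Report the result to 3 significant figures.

8.06 hours

k = CL / V = 6.31 / 73.4 = 0.08597 hr⁻¹
t½ = ln 2 / k = ln 2 / 0.08597 ≈ 8.06 hours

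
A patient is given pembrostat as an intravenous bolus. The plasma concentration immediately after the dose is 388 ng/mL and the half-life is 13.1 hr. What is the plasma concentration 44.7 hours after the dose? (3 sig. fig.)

k = ln 2 / 13.1 = 0.05291 hr⁻¹
44.7 hr is 3.412 half-lives, so C = 388 × (1/2)^3.412 = 388 × 0.09393 ≈ 36.4 ng/mL

36.4 ng/mL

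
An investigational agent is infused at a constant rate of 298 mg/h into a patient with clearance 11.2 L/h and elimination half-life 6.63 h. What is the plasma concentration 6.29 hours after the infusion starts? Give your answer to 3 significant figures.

Css = rate / CL = 298 / 11.2 = 26.61 µg/mL
k = ln 2 / 6.63 = 0.1045 h⁻¹
C(t) = Css (1 − e^(−kt)) = 26.61 × (1 − e^(−0.6576)) = 26.61 × 0.4819 ≈ 12.8 µg/mL

12.8 µg/mL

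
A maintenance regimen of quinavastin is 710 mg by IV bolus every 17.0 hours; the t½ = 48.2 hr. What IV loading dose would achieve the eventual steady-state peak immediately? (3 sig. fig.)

k = ln 2 / 48.2 = 0.01438 hr⁻¹
Accumulation ratio R = 1 / (1 − e^(−kτ)) = 1 / (1 − e^(−0.01438×17.0)) = 1 / (1 − 0.7831) = 4.611
Loading dose = maintenance dose × R = 710 × 4.611 ≈ 3270 mg

3270 mg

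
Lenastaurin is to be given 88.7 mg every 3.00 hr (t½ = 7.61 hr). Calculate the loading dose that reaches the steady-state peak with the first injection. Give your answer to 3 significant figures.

371 mg

k = ln 2 / 7.61 = 0.09108 hr⁻¹
Accumulation ratio R = 1 / (1 − e^(−kτ)) = 1 / (1 − e^(−0.09108×3.00)) = 1 / (1 − 0.7609) = 4.182
Loading dose = maintenance dose × R = 88.7 × 4.182 ≈ 371 mg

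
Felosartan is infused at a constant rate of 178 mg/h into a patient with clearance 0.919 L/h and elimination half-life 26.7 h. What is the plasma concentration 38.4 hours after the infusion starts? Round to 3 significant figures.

Css = rate / CL = 178 / 0.919 = 193.7 mg/L
k = ln 2 / 26.7 = 0.02596 h⁻¹
C(t) = Css (1 − e^(−kt)) = 193.7 × (1 − e^(−0.9969)) = 193.7 × 0.6310 ≈ 122 mg/L

122 mg/L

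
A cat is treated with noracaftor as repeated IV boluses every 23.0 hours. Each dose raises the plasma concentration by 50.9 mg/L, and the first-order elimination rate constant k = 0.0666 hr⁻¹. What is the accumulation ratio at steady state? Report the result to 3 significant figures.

1.28

Fraction remaining after one interval: e^(−kτ) = e^(−0.06660 × 23.0) = 0.2161
R = 1 / (1 − 0.2161) = 1 / 0.7839 ≈ 1.28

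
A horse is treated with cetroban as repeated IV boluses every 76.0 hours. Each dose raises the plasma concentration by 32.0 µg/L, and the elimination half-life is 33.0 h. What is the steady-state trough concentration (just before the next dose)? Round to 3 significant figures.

8.13 µg/L

k = ln 2 / 33.0 = 0.02100 h⁻¹
Fraction remaining after one interval: e^(−kτ) = e^(−0.02100 × 76.0) = 0.2026
R = 1 / (1 − 0.2026) = 1.254
Css,max = 32.0 × 1.254 = 40.13 µg/L
Css,min = Css,max × e^(−kτ) = 40.13 × 0.2026 ≈ 8.13 µg/L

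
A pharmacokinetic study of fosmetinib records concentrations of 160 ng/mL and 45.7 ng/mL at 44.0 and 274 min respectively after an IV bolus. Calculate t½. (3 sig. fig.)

127 minutes

k = ln(C₁/C₂) / (t₂ − t₁) = ln(160/45.7) / (274 − 44.0)
  = 1.253 / 230.0 = 0.005448 min⁻¹
t½ = ln 2 / k = ln 2 / 0.005448 ≈ 127 minutes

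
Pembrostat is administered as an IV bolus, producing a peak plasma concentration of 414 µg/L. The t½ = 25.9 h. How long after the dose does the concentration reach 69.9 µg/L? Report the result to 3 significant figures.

66.5 hours

k = ln 2 / 25.9 = 0.02676 h⁻¹
C(t) = C₀ e^(−kt)  ⇒  t = ln(C₀/C) / k
t = ln(414/69.9) / 0.02676 = 1.779 / 0.02676 ≈ 66.5 hours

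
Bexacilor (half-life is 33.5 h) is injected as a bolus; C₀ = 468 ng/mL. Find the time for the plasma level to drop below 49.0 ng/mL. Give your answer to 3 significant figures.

109 hours

k = ln 2 / 33.5 = 0.02069 h⁻¹
C(t) = C₀ e^(−kt)  ⇒  t = ln(C₀/C) / k
t = ln(468/49.0) / 0.02069 = 2.257 / 0.02069 ≈ 109 hours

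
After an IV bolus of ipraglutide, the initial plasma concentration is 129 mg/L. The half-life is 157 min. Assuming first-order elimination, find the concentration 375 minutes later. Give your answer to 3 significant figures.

24.6 mg/L

k = ln 2 / 157 = 0.004415 min⁻¹
C(t) = C₀ e^(−kt) = 129 × e^(−0.004415 × 375) = 129 × e^(−1.656) = 129 × 0.1910 ≈ 24.6 mg/L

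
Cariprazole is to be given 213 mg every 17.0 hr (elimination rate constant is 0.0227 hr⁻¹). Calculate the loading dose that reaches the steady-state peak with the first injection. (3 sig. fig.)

Accumulation ratio R = 1 / (1 − e^(−kτ)) = 1 / (1 − e^(−0.02270×17.0)) = 1 / (1 − 0.6798) = 3.123
Loading dose = maintenance dose × R = 213 × 3.123 ≈ 665 mg

665 mg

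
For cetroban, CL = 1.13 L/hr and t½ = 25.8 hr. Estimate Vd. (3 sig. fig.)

42.1 L

k = ln 2 / t½ = ln 2 / 25.8 = 0.02687 hr⁻¹
V = CL / k = 1.13 / 0.02687 ≈ 42.1 L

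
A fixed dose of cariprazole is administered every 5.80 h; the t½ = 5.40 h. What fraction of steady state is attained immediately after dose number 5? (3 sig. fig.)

0.976

k = ln 2 / 5.40 = 0.1284 h⁻¹
f_n = 1 − e^(−nkτ) = 1 − e^(−5 × 0.1284 × 5.80) = 1 − e^(−3.722) = 1 − 0.02417 ≈ 0.976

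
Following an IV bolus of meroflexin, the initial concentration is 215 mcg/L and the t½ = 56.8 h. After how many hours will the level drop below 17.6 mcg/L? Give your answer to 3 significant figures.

205 hours

k = ln 2 / 56.8 = 0.01220 h⁻¹
C(t) = C₀ e^(−kt)  ⇒  t = ln(C₀/C) / k
t = ln(215/17.6) / 0.01220 = 2.503 / 0.01220 ≈ 205 hours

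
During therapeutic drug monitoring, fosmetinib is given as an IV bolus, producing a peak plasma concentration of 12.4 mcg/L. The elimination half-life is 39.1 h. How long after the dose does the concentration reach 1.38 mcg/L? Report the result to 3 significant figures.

k = ln 2 / 39.1 = 0.01773 h⁻¹
C(t) = C₀ e^(−kt)  ⇒  t = ln(C₀/C) / k
t = ln(12.4/1.38) / 0.01773 = 2.196 / 0.01773 ≈ 124 hours

124 hours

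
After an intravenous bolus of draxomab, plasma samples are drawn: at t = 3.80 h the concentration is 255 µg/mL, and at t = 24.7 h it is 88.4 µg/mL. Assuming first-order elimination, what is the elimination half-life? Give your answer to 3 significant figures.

k = ln(C₁/C₂) / (t₂ − t₁) = ln(255/88.4) / (24.7 − 3.80)
  = 1.059 / 20.90 = 0.05069 h⁻¹
t½ = ln 2 / k = ln 2 / 0.05069 ≈ 13.7 hours

13.7 hours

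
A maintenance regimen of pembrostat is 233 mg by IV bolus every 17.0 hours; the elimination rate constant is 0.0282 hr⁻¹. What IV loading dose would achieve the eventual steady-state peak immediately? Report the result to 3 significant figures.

612 mg

Accumulation ratio R = 1 / (1 − e^(−kτ)) = 1 / (1 − e^(−0.02820×17.0)) = 1 / (1 − 0.6192) = 2.626
Loading dose = maintenance dose × R = 233 × 2.626 ≈ 612 mg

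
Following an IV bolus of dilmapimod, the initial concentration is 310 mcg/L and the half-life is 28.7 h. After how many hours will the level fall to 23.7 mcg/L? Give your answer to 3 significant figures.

106 hours

k = ln 2 / 28.7 = 0.02415 h⁻¹
C(t) = C₀ e^(−kt)  ⇒  t = ln(C₀/C) / k
t = ln(310/23.7) / 0.02415 = 2.571 / 0.02415 ≈ 106 hours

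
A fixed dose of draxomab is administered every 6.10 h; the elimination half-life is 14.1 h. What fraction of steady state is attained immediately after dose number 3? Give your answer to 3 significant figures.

0.593

k = ln 2 / 14.1 = 0.04916 h⁻¹
f_n = 1 − e^(−nkτ) = 1 − e^(−3 × 0.04916 × 6.10) = 1 − e^(−0.8996) = 1 − 0.4067 ≈ 0.593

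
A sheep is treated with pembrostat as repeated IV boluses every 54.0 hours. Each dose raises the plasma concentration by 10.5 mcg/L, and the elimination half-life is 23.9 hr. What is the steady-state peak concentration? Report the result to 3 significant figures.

k = ln 2 / 23.9 = 0.02900 hr⁻¹
Fraction remaining after one interval: e^(−kτ) = e^(−0.02900 × 54.0) = 0.2089
R = 1 / (1 − 0.2089) = 1.264
Css,max = 10.5 × 1.264 ≈ 13.3 mcg/L

13.3 mcg/L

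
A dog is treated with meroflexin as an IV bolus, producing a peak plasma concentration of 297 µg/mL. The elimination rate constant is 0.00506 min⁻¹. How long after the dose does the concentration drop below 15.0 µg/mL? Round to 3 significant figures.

C(t) = C₀ e^(−kt)  ⇒  t = ln(C₀/C) / k
t = ln(297/15.0) / 0.005060 = 2.986 / 0.005060 ≈ 590 minutes

590 minutes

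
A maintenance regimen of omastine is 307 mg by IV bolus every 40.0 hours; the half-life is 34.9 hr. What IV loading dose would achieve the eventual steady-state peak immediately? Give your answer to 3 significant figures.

k = ln 2 / 34.9 = 0.01986 hr⁻¹
Accumulation ratio R = 1 / (1 − e^(−kτ)) = 1 / (1 − e^(−0.01986×40.0)) = 1 / (1 − 0.4518) = 1.824
Loading dose = maintenance dose × R = 307 × 1.824 ≈ 560 mg

560 mg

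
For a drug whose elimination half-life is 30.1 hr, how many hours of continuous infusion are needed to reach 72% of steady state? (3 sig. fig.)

k = ln 2 / 30.1 = 0.02303 hr⁻¹
f = 1 − e^(−kt)  ⇒  t = −ln(1 − f) / k
t = −ln(1 − 0.72) / 0.02303 = 1.273 / 0.02303 ≈ 55.3 hours

55.3 hours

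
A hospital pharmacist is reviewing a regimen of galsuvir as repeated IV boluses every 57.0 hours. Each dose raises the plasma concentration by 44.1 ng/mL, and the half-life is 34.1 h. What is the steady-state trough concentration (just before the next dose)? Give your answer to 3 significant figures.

k = ln 2 / 34.1 = 0.02033 h⁻¹
Fraction remaining after one interval: e^(−kτ) = e^(−0.02033 × 57.0) = 0.3139
R = 1 / (1 − 0.3139) = 1.458
Css,max = 44.1 × 1.458 = 64.28 ng/mL
Css,min = Css,max × e^(−kτ) = 64.28 × 0.3139 ≈ 20.2 ng/mL

20.2 ng/mL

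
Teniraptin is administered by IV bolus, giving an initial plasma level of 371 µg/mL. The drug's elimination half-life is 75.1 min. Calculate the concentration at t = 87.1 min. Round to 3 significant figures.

166 µg/mL

k = ln 2 / 75.1 = 0.009230 min⁻¹
C(t) = C₀ e^(−kt) = 371 × e^(−0.009230 × 87.1) = 371 × e^(−0.8039) = 371 × 0.4476 ≈ 166 µg/mL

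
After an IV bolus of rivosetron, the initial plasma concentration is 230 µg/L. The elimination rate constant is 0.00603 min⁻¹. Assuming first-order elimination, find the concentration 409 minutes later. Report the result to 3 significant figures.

C(t) = C₀ e^(−kt) = 230 × e^(−0.006030 × 409) = 230 × e^(−2.466) = 230 × 0.08490 ≈ 19.5 µg/L

19.5 µg/L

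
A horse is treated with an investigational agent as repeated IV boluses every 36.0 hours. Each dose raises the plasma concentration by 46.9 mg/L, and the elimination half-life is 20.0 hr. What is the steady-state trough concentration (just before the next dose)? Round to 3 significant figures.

18.9 mg/L

k = ln 2 / 20.0 = 0.03466 hr⁻¹
Fraction remaining after one interval: e^(−kτ) = e^(−0.03466 × 36.0) = 0.2872
R = 1 / (1 − 0.2872) = 1.403
Css,max = 46.9 × 1.403 = 65.79 mg/L
Css,min = Css,max × e^(−kτ) = 65.79 × 0.2872 ≈ 18.9 mg/L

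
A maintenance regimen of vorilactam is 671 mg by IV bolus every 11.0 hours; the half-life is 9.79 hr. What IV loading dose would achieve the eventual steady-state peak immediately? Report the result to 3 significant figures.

1240 mg

k = ln 2 / 9.79 = 0.07080 hr⁻¹
Accumulation ratio R = 1 / (1 − e^(−kτ)) = 1 / (1 − e^(−0.07080×11.0)) = 1 / (1 − 0.4589) = 1.848
Loading dose = maintenance dose × R = 671 × 1.848 ≈ 1240 mg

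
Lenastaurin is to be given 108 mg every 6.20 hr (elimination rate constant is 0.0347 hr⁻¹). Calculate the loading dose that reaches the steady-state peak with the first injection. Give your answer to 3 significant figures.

558 mg

Accumulation ratio R = 1 / (1 − e^(−kτ)) = 1 / (1 − e^(−0.03470×6.20)) = 1 / (1 − 0.8064) = 5.166
Loading dose = maintenance dose × R = 108 × 5.166 ≈ 558 mg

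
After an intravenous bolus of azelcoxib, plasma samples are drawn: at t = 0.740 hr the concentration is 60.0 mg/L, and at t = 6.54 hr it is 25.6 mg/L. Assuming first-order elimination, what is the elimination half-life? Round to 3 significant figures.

4.72 hours

k = ln(C₁/C₂) / (t₂ − t₁) = ln(60.0/25.6) / (6.54 − 0.740)
  = 0.8518 / 5.800 = 0.1469 hr⁻¹
t½ = ln 2 / k = ln 2 / 0.1469 ≈ 4.72 hours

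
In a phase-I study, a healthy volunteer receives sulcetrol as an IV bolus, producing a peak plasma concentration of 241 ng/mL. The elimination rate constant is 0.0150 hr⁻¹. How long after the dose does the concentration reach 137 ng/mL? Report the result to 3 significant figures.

C(t) = C₀ e^(−kt)  ⇒  t = ln(C₀/C) / k
t = ln(241/137) / 0.01500 = 0.5648 / 0.01500 ≈ 37.7 hours

37.7 hours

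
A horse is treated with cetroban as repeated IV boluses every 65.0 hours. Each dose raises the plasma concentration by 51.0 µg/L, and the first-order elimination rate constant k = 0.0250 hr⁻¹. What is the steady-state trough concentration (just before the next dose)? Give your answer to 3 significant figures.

12.5 µg/L

Fraction remaining after one interval: e^(−kτ) = e^(−0.02500 × 65.0) = 0.1969
R = 1 / (1 − 0.1969) = 1.245
Css,max = 51.0 × 1.245 = 63.50 µg/L
Css,min = Css,max × e^(−kτ) = 63.50 × 0.1969 ≈ 12.5 µg/L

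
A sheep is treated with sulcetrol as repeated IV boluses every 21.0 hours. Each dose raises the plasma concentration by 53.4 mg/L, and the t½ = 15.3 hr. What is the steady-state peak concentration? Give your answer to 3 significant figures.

k = ln 2 / 15.3 = 0.04530 hr⁻¹
Fraction remaining after one interval: e^(−kτ) = e^(−0.04530 × 21.0) = 0.3862
R = 1 / (1 − 0.3862) = 1.629
Css,max = 53.4 × 1.629 ≈ 87.0 mg/L

87.0 mg/L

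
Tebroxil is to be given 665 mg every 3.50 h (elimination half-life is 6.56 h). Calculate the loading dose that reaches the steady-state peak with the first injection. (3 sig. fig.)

k = ln 2 / 6.56 = 0.1057 h⁻¹
Accumulation ratio R = 1 / (1 − e^(−kτ)) = 1 / (1 − e^(−0.1057×3.50)) = 1 / (1 − 0.6909) = 3.235
Loading dose = maintenance dose × R = 665 × 3.235 ≈ 2150 mg

2150 mg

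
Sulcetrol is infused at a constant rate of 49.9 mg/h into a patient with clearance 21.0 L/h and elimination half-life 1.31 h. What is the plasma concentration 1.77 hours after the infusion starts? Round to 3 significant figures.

1.44 µg/mL

Css = rate / CL = 49.9 / 21.0 = 2.376 µg/mL
k = ln 2 / 1.31 = 0.5291 h⁻¹
C(t) = Css (1 − e^(−kt)) = 2.376 × (1 − e^(−0.9365)) = 2.376 × 0.6080 ≈ 1.44 µg/mL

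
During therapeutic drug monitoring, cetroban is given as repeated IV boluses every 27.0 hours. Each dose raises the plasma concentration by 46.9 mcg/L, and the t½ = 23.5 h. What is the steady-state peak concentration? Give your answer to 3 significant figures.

k = ln 2 / 23.5 = 0.02950 h⁻¹
Fraction remaining after one interval: e^(−kτ) = e^(−0.02950 × 27.0) = 0.4510
R = 1 / (1 − 0.4510) = 1.821
Css,max = 46.9 × 1.821 ≈ 85.4 mcg/L

85.4 mcg/L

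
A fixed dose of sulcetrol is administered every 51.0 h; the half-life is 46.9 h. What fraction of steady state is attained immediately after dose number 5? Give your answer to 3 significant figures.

k = ln 2 / 46.9 = 0.01478 h⁻¹
f_n = 1 − e^(−nkτ) = 1 − e^(−5 × 0.01478 × 51.0) = 1 − e^(−3.769) = 1 − 0.02308 ≈ 0.977

0.977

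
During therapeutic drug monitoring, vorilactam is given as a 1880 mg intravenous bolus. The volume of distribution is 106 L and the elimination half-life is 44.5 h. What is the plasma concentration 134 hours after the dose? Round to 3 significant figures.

2.20 mg/L

C₀ = dose / V = 1880 / 106 = 17.74 mg/L
k = ln 2 / 44.5 = 0.01558 h⁻¹
C(t) = C₀ e^(−kt) = 17.74 × e^(−0.01558 × 134) = 17.74 × e^(−2.087) = 17.74 × 0.1240 ≈ 2.20 mg/L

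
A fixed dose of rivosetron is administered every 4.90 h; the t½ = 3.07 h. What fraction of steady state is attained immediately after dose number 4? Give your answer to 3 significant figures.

0.988

k = ln 2 / 3.07 = 0.2258 h⁻¹
f_n = 1 − e^(−nkτ) = 1 − e^(−4 × 0.2258 × 4.90) = 1 − e^(−4.425) = 1 − 0.01197 ≈ 0.988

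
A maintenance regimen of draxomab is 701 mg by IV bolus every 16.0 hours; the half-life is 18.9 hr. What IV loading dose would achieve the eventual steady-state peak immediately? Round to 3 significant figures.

k = ln 2 / 18.9 = 0.03667 hr⁻¹
Accumulation ratio R = 1 / (1 − e^(−kτ)) = 1 / (1 − e^(−0.03667×16.0)) = 1 / (1 − 0.5561) = 2.253
Loading dose = maintenance dose × R = 701 × 2.253 ≈ 1580 mg

1580 mg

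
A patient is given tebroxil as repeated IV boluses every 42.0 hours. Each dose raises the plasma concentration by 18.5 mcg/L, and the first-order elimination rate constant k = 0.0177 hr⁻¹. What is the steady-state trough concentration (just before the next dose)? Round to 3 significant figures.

Fraction remaining after one interval: e^(−kτ) = e^(−0.01770 × 42.0) = 0.4755
R = 1 / (1 − 0.4755) = 1.907
Css,max = 18.5 × 1.907 = 35.27 mcg/L
Css,min = Css,max × e^(−kτ) = 35.27 × 0.4755 ≈ 16.8 mcg/L

16.8 mcg/L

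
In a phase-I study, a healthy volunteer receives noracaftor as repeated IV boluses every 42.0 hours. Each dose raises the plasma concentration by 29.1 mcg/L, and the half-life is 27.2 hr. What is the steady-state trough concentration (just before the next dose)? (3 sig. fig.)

k = ln 2 / 27.2 = 0.02548 hr⁻¹
Fraction remaining after one interval: e^(−kτ) = e^(−0.02548 × 42.0) = 0.3429
R = 1 / (1 − 0.3429) = 1.522
Css,max = 29.1 × 1.522 = 44.29 mcg/L
Css,min = Css,max × e^(−kτ) = 44.29 × 0.3429 ≈ 15.2 mcg/L

15.2 mcg/L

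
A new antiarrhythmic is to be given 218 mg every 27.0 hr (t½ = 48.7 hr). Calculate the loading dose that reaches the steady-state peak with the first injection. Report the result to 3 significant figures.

k = ln 2 / 48.7 = 0.01423 hr⁻¹
Accumulation ratio R = 1 / (1 − e^(−kτ)) = 1 / (1 − e^(−0.01423×27.0)) = 1 / (1 − 0.6809) = 3.134
Loading dose = maintenance dose × R = 218 × 3.134 ≈ 683 mg

683 mg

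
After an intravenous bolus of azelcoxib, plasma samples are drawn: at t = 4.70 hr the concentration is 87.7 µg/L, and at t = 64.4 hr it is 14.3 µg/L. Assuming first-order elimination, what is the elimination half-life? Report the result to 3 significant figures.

22.8 hours

k = ln(C₁/C₂) / (t₂ − t₁) = ln(87.7/14.3) / (64.4 − 4.70)
  = 1.814 / 59.70 = 0.03038 hr⁻¹
t½ = ln 2 / k = ln 2 / 0.03038 ≈ 22.8 hours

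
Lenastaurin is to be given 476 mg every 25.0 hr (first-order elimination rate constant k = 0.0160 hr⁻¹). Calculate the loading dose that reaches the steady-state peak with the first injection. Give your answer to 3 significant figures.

Accumulation ratio R = 1 / (1 − e^(−kτ)) = 1 / (1 − e^(−0.01600×25.0)) = 1 / (1 − 0.6703) = 3.033
Loading dose = maintenance dose × R = 476 × 3.033 ≈ 1440 mg

1440 mg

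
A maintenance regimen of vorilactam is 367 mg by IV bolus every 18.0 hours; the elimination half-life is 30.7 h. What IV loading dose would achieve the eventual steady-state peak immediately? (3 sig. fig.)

1100 mg

k = ln 2 / 30.7 = 0.02258 h⁻¹
Accumulation ratio R = 1 / (1 − e^(−kτ)) = 1 / (1 − e^(−0.02258×18.0)) = 1 / (1 − 0.6660) = 2.994
Loading dose = maintenance dose × R = 367 × 2.994 ≈ 1100 mg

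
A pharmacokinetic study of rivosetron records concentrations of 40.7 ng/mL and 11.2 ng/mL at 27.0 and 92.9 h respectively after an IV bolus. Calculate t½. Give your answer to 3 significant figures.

35.4 hours

k = ln(C₁/C₂) / (t₂ − t₁) = ln(40.7/11.2) / (92.9 − 27.0)
  = 1.290 / 65.90 = 0.01958 h⁻¹
t½ = ln 2 / k = ln 2 / 0.01958 ≈ 35.4 hours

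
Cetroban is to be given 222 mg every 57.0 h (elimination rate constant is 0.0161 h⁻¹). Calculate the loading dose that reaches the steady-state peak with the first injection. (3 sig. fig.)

Accumulation ratio R = 1 / (1 − e^(−kτ)) = 1 / (1 − e^(−0.01610×57.0)) = 1 / (1 − 0.3994) = 1.665
Loading dose = maintenance dose × R = 222 × 1.665 ≈ 370 mg

370 mg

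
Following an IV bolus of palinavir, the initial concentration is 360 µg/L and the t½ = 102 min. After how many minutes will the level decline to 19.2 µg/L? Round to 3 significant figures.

431 minutes

k = ln 2 / 102 = 0.006796 min⁻¹
C(t) = C₀ e^(−kt)  ⇒  t = ln(C₀/C) / k
t = ln(360/19.2) / 0.006796 = 2.931 / 0.006796 ≈ 431 minutes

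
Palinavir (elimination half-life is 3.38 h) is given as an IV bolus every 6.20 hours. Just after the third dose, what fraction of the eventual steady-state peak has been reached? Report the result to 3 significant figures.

0.978

k = ln 2 / 3.38 = 0.2051 h⁻¹
f_n = 1 − e^(−nkτ) = 1 − e^(−3 × 0.2051 × 6.20) = 1 − e^(−3.814) = 1 − 0.02205 ≈ 0.978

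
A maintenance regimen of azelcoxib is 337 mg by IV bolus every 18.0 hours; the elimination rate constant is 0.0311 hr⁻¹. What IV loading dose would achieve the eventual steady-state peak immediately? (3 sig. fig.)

Accumulation ratio R = 1 / (1 − e^(−kτ)) = 1 / (1 − e^(−0.03110×18.0)) = 1 / (1 − 0.5713) = 2.333
Loading dose = maintenance dose × R = 337 × 2.333 ≈ 786 mg

786 mg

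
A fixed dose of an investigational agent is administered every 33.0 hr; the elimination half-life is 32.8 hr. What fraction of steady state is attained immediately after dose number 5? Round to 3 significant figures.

0.969

k = ln 2 / 32.8 = 0.02113 hr⁻¹
f_n = 1 − e^(−nkτ) = 1 − e^(−5 × 0.02113 × 33.0) = 1 − e^(−3.487) = 1 − 0.03060 ≈ 0.969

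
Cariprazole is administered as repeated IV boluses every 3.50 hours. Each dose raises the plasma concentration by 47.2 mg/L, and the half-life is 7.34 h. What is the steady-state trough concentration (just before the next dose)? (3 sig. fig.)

k = ln 2 / 7.34 = 0.09443 h⁻¹
Fraction remaining after one interval: e^(−kτ) = e^(−0.09443 × 3.50) = 0.7186
R = 1 / (1 − 0.7186) = 3.553
Css,max = 47.2 × 3.553 = 167.7 mg/L
Css,min = Css,max × e^(−kτ) = 167.7 × 0.7186 ≈ 121 mg/L

121 mg/L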